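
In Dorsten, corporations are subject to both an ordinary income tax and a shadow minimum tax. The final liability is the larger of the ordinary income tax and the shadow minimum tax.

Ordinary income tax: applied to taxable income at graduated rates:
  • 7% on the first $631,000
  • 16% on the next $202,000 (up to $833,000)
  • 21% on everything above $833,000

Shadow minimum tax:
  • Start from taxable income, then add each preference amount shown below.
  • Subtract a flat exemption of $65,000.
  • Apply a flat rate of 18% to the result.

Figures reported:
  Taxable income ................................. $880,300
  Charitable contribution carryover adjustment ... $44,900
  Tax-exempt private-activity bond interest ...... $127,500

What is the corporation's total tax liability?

Shadow minimum tax:
  Adjusted income: $880,300 + $44,900 + $127,500 = $1,052,700
  Less exemption $65,000 → base $987,700
  $987,700 × 18% = $177,786

Ordinary income tax:
  $631,000 × 7% = $44,170
  $202,000 × 16% = $32,320
  $47,300 × 21% = $9,933
  → $86,423

$177,786 > $86,423, so the shadow minimum tax is the binding amount.

$177,786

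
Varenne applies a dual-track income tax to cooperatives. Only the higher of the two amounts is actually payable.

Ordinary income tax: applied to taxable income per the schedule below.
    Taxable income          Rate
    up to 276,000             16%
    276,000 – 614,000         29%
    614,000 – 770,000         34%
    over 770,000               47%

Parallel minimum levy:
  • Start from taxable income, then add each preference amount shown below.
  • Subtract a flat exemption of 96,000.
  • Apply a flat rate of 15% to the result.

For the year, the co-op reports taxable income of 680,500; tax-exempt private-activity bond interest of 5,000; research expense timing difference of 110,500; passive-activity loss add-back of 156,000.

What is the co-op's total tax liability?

164,790

Parallel minimum levy:
  Adjusted income: 680,500 + 5,000 + 110,500 + 156,000 = 952,000
  Less exemption 96,000 → base 856,000
  856,000 × 15% = 128,400

Ordinary income tax:
  276,000 × 16% = 44,160
  338,000 × 29% = 98,020
  66,500 × 34% = 22,610
  → 164,790

164,790 > 128,400, so the ordinary income tax governs.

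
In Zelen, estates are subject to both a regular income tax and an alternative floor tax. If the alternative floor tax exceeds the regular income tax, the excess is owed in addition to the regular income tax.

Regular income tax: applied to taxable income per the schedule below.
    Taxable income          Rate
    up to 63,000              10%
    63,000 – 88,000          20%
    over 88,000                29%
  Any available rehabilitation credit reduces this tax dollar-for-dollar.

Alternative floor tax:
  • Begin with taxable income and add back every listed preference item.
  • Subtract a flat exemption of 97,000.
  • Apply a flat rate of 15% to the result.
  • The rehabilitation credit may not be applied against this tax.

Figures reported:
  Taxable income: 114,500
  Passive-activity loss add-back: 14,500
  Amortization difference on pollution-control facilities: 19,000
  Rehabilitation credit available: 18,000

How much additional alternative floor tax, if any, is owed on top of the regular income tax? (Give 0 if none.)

Alternative floor tax:
  Adjusted income: 114,500 + 14,500 + 19,000 = 148,000
  Less exemption 97,000 → base 51,000
  51,000 × 15% = 7,650

Regular income tax:
  63,000 × 10% = 6,300
  25,000 × 20% = 5,000
  26,500 × 29% = 7,685
  → 18,985
  Less rehabilitation credit 18,000 → 985

Excess of alternative floor tax over regular income tax: 7,650 − 985 = 6,665.

6,665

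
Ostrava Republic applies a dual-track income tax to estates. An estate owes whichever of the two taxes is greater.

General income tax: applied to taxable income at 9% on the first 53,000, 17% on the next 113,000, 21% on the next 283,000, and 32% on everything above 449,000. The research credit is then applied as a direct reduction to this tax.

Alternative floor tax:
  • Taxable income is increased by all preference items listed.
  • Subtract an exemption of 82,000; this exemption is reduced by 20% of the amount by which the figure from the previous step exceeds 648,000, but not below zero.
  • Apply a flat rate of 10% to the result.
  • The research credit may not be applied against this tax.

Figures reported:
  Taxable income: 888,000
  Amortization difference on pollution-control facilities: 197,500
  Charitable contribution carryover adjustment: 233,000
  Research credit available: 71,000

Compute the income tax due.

Alternative floor tax:
  Adjusted income: 888,000 + 197,500 + 233,000 = 1,318,500
  Exemption: 20% × (1,318,500 − 648,000) = 134,100 ≥ 82,000, so the exemption is fully phased out
  Base: 1,318,500 − 0 = 1,318,500
  1,318,500 × 10% = 131,850

General income tax:
  53,000 × 9% = 4,770
  113,000 × 17% = 19,210
  283,000 × 21% = 59,430
  439,000 × 32% = 140,480
  → 223,890
  Less research credit 71,000 → 152,890

152,890 > 131,850, so the general income tax governs.

152,890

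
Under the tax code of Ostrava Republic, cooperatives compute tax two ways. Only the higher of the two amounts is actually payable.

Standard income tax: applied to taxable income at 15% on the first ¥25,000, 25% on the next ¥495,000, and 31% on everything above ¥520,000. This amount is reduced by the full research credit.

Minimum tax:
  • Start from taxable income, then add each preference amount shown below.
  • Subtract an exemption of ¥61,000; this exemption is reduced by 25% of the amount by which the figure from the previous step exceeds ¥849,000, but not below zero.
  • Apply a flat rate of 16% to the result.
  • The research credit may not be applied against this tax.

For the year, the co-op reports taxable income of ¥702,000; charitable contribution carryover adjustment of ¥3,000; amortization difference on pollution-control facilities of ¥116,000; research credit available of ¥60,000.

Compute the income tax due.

¥123,920

Standard income tax:
  ¥25,000 × 15% = ¥3,750
  ¥495,000 × 25% = ¥123,750
  ¥182,000 × 31% = ¥56,420
  → ¥183,920
  Less research credit ¥60,000 → ¥123,920

Minimum tax:
  Adjusted income: ¥702,000 + ¥3,000 + ¥116,000 = ¥821,000
  Exemption: ¥821,000 ≤ ¥849,000, so full ¥61,000 applies
  Base: ¥821,000 − ¥61,000 = ¥760,000
  ¥760,000 × 16% = ¥121,600

¥123,920 > ¥121,600, so the standard income tax governs.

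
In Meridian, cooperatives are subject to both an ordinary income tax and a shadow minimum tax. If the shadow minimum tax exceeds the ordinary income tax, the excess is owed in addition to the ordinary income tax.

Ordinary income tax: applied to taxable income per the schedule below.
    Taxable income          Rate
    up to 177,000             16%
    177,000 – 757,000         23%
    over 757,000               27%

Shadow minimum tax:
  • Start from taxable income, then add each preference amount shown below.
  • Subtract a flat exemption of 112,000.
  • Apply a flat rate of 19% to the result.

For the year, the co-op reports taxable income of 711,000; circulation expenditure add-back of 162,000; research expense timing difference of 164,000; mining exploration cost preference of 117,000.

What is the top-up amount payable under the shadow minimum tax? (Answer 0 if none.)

Ordinary income tax:
  177,000 × 16% = 28,320
  534,000 × 23% = 122,820
  → 151,140

Shadow minimum tax:
  Adjusted income: 711,000 + 162,000 + 164,000 + 117,000 = 1,154,000
  Less exemption 112,000 → base 1,042,000
  1,042,000 × 19% = 197,980

Excess of shadow minimum tax over ordinary income tax: 197,980 − 151,140 = 46,840.

46,840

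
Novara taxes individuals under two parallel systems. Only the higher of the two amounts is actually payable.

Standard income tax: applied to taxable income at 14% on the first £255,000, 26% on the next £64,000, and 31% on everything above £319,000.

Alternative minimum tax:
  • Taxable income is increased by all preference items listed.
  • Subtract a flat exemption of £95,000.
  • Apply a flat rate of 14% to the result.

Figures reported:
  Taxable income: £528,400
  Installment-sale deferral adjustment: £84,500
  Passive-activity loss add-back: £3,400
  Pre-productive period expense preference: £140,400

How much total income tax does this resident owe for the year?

Alternative minimum tax:
  Adjusted income: £528,400 + £84,500 + £3,400 + £140,400 = £756,700
  Less exemption £95,000 → base £661,700
  £661,700 × 14% = £92,638

Standard income tax:
  £255,000 × 14% = £35,700
  £64,000 × 26% = £16,640
  £209,400 × 31% = £64,914
  → £117,254

£117,254 > £92,638, so the standard income tax governs.

£117,254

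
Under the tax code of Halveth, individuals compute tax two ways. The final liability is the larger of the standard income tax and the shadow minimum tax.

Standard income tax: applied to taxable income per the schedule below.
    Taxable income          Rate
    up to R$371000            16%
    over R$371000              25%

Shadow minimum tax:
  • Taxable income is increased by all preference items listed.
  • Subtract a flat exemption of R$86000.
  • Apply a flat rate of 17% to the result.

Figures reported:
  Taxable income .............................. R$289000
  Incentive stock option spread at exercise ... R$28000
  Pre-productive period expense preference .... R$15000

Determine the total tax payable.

Shadow minimum tax:
  Adjusted income: R$289000 + R$28000 + R$15000 = R$332000
  Less exemption R$86000 → base R$246000
  R$246000 × 17% = R$41820

Standard income tax:
  R$289000 × 16% = R$46240

R$46240 > R$41820, so the standard income tax governs.

R$46240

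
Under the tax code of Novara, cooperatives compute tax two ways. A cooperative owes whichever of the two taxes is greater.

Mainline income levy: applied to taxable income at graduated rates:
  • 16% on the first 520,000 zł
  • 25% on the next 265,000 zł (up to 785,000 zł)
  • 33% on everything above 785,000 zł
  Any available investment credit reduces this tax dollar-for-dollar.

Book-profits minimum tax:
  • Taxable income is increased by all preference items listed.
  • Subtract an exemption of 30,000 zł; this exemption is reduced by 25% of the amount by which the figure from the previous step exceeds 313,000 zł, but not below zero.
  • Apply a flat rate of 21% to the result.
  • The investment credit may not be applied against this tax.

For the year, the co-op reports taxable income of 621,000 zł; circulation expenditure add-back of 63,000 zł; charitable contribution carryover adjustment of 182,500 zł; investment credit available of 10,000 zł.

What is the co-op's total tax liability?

181,965 zł

Book-profits minimum tax:
  Adjusted income: 621,000 zł + 63,000 zł + 182,500 zł = 866,500 zł
  Exemption: 25% × (866,500 zł − 313,000 zł) = 138,375 zł ≥ 30,000 zł, so the exemption is fully phased out
  Base: 866,500 zł − 0 zł = 866,500 zł
  866,500 zł × 21% = 181,965 zł

Mainline income levy:
  520,000 zł × 16% = 83,200 zł
  101,000 zł × 25% = 25,250 zł
  → 108,450 zł
  Less investment credit 10,000 zł → 98,450 zł

181,965 zł > 98,450 zł, so the book-profits minimum tax is the binding amount.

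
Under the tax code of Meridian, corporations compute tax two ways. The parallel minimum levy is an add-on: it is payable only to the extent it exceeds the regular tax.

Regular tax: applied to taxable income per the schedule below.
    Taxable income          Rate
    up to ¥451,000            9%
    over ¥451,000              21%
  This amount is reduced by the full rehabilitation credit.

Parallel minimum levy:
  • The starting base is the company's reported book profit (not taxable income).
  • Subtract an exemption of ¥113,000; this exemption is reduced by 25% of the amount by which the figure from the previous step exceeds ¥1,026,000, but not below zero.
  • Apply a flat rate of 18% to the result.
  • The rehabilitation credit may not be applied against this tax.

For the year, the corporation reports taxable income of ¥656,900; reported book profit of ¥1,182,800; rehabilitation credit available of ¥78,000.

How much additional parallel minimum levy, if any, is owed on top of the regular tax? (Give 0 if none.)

¥193,791

Regular tax:
  ¥451,000 × 9% = ¥40,590
  ¥205,900 × 21% = ¥43,239
  → ¥83,829
  Less rehabilitation credit ¥78,000 → ¥5,829

Parallel minimum levy:
  Base (reported book profit): ¥1,182,800
  Exemption: ¥113,000 − 25% × (¥1,182,800 − ¥1,026,000) = ¥113,000 − ¥39,200 = ¥73,800
  Base: ¥1,182,800 − ¥73,800 = ¥1,109,000
  ¥1,109,000 × 18% = ¥199,620

Excess of parallel minimum levy over regular tax: ¥199,620 − ¥5,829 = ¥193,791.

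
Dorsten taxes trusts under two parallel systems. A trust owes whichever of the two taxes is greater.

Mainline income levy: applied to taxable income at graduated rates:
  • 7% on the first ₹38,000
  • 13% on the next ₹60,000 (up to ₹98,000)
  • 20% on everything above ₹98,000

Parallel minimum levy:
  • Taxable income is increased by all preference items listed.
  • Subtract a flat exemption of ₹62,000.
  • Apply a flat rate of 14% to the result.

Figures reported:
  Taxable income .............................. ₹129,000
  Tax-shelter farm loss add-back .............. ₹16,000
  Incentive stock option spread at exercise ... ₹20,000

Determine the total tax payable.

Parallel minimum levy:
  Adjusted income: ₹129,000 + ₹16,000 + ₹20,000 = ₹165,000
  Less exemption ₹62,000 → base ₹103,000
  ₹103,000 × 14% = ₹14,420

Mainline income levy:
  ₹38,000 × 7% = ₹2,660
  ₹60,000 × 13% = ₹7,800
  ₹31,000 × 20% = ₹6,200
  → ₹16,660

₹16,660 > ₹14,420, so the mainline income levy governs.

₹16,660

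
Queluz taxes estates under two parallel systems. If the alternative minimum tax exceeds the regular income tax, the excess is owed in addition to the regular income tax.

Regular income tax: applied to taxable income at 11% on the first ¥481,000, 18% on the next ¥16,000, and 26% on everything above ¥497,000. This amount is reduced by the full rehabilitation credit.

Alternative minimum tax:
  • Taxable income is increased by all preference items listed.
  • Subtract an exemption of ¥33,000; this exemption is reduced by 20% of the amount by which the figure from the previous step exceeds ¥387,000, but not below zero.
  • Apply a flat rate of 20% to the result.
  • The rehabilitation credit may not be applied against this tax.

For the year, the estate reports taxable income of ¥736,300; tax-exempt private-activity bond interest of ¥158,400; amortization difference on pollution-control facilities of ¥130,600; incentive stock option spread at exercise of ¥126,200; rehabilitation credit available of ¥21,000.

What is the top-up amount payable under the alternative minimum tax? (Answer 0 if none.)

Regular income tax:
  ¥481,000 × 11% = ¥52,910
  ¥16,000 × 18% = ¥2,880
  ¥239,300 × 26% = ¥62,218
  → ¥118,008
  Less rehabilitation credit ¥21,000 → ¥97,008

Alternative minimum tax:
  Adjusted income: ¥736,300 + ¥158,400 + ¥130,600 + ¥126,200 = ¥1,151,500
  Exemption: 20% × (¥1,151,500 − ¥387,000) = ¥152,900 ≥ ¥33,000, so the exemption is fully phased out
  Base: ¥1,151,500 − ¥0 = ¥1,151,500
  ¥1,151,500 × 20% = ¥230,300

Excess of alternative minimum tax over regular income tax: ¥230,300 − ¥97,008 = ¥133,292.

¥133,292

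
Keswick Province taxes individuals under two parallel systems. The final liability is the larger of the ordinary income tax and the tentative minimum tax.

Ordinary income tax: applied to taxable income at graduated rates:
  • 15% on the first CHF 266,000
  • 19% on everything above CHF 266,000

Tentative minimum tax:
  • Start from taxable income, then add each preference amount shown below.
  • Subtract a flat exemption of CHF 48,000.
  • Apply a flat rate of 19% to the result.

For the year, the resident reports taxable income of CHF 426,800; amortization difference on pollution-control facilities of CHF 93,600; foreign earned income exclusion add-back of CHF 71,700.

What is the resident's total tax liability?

Ordinary income tax:
  CHF 266,000 × 15% = CHF 39,900
  CHF 160,800 × 19% = CHF 30,552
  → CHF 70,452

Tentative minimum tax:
  Adjusted income: CHF 426,800 + CHF 93,600 + CHF 71,700 = CHF 592,100
  Less exemption CHF 48,000 → base CHF 544,100
  CHF 544,100 × 19% = CHF 103,379

CHF 103,379 > CHF 70,452, so the tentative minimum tax is the binding amount.

CHF 103,379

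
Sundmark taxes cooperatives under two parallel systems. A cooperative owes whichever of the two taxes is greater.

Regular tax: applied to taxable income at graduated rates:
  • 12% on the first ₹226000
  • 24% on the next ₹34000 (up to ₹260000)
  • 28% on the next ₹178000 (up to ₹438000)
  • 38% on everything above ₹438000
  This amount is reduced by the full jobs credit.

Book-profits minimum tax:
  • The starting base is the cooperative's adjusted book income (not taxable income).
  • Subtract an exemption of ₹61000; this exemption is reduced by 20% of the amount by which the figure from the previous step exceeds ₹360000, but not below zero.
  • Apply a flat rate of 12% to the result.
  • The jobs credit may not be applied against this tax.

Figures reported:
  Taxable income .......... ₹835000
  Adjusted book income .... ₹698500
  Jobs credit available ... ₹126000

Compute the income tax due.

₹109980

Regular tax:
  ₹226000 × 12% = ₹27120
  ₹34000 × 24% = ₹8160
  ₹178000 × 28% = ₹49840
  ₹397000 × 38% = ₹150860
  → ₹235980
  Less jobs credit ₹126000 → ₹109980

Book-profits minimum tax:
  Base (adjusted book income): ₹698500
  Exemption: 20% × (₹698500 − ₹360000) = ₹67700 ≥ ₹61000, so the exemption is fully phased out
  Base: ₹698500 − ₹0 = ₹698500
  ₹698500 × 12% = ₹83820

₹109980 > ₹83820, so the regular tax governs.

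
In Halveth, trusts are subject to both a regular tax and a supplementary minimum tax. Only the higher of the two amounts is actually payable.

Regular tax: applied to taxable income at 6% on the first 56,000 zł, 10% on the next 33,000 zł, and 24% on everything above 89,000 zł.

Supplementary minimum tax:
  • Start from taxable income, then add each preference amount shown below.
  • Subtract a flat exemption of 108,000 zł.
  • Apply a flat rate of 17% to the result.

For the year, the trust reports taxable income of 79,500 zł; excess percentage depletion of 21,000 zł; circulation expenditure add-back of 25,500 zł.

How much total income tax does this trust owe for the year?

Supplementary minimum tax:
  Adjusted income: 79,500 zł + 21,000 zł + 25,500 zł = 126,000 zł
  Less exemption 108,000 zł → base 18,000 zł
  18,000 zł × 17% = 3,060 zł

Regular tax:
  56,000 zł × 6% = 3,360 zł
  23,500 zł × 10% = 2,350 zł
  → 5,710 zł

5,710 zł > 3,060 zł, so the regular tax governs.

5,710 zł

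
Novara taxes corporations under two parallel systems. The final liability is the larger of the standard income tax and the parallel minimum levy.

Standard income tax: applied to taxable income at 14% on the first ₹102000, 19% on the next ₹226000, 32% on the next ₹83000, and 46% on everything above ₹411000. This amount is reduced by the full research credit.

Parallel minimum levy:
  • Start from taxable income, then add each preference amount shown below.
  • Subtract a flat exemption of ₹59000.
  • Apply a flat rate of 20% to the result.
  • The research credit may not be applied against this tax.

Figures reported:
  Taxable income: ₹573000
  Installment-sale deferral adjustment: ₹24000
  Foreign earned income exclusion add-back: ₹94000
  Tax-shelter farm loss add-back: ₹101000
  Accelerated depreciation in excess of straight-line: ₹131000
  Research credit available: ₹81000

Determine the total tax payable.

Standard income tax:
  ₹102000 × 14% = ₹14280
  ₹226000 × 19% = ₹42940
  ₹83000 × 32% = ₹26560
  ₹162000 × 46% = ₹74520
  → ₹158300
  Less research credit ₹81000 → ₹77300

Parallel minimum levy:
  Adjusted income: ₹573000 + ₹24000 + ₹94000 + ₹101000 + ₹131000 = ₹923000
  Less exemption ₹59000 → base ₹864000
  ₹864000 × 20% = ₹172800

₹172800 > ₹77300, so the parallel minimum levy is the binding amount.

₹172800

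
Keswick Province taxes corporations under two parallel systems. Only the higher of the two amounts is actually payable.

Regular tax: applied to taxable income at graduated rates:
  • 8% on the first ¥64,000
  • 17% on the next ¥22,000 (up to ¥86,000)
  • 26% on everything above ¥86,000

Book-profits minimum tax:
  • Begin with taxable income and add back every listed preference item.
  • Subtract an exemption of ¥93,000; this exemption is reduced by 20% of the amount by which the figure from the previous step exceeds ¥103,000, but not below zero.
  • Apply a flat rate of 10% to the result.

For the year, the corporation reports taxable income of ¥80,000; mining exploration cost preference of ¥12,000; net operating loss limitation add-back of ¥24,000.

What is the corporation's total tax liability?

Regular tax:
  ¥64,000 × 8% = ¥5,120
  ¥16,000 × 17% = ¥2,720
  → ¥7,840

Book-profits minimum tax:
  Adjusted income: ¥80,000 + ¥12,000 + ¥24,000 = ¥116,000
  Exemption: ¥93,000 − 20% × (¥116,000 − ¥103,000) = ¥93,000 − ¥2,600 = ¥90,400
  Base: ¥116,000 − ¥90,400 = ¥25,600
  ¥25,600 × 10% = ¥2,560

¥7,840 > ¥2,560, so the regular tax governs.

¥7,840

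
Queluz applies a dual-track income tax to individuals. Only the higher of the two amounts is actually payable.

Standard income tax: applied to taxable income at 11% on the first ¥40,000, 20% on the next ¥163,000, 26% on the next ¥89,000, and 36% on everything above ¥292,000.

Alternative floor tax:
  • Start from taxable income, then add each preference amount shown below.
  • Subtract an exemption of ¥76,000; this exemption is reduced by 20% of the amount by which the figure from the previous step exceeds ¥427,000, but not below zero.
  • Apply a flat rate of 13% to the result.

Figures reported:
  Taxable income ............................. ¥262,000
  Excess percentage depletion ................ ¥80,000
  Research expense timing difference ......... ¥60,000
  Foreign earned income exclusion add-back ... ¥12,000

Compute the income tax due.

¥52,340

Standard income tax:
  ¥40,000 × 11% = ¥4,400
  ¥163,000 × 20% = ¥32,600
  ¥59,000 × 26% = ¥15,340
  → ¥52,340

Alternative floor tax:
  Adjusted income: ¥262,000 + ¥80,000 + ¥60,000 + ¥12,000 = ¥414,000
  Exemption: ¥414,000 ≤ ¥427,000, so full ¥76,000 applies
  Base: ¥414,000 − ¥76,000 = ¥338,000
  ¥338,000 × 13% = ¥43,940

¥52,340 > ¥43,940, so the standard income tax governs.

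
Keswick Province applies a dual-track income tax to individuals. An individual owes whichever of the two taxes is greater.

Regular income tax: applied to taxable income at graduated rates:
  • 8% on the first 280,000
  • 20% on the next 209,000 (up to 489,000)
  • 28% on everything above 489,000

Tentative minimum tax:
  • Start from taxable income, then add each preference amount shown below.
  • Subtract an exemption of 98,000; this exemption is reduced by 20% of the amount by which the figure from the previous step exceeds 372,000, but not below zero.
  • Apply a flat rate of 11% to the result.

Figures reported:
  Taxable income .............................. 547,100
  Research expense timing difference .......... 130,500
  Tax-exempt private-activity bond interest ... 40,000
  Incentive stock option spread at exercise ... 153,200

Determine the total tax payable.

95,788

Tentative minimum tax:
  Adjusted income: 547,100 + 130,500 + 40,000 + 153,200 = 870,800
  Exemption: 20% × (870,800 − 372,000) = 99,760 ≥ 98,000, so the exemption is fully phased out
  Base: 870,800 − 0 = 870,800
  870,800 × 11% = 95,788

Regular income tax:
  280,000 × 8% = 22,400
  209,000 × 20% = 41,800
  58,100 × 28% = 16,268
  → 80,468

95,788 > 80,468, so the tentative minimum tax is the binding amount.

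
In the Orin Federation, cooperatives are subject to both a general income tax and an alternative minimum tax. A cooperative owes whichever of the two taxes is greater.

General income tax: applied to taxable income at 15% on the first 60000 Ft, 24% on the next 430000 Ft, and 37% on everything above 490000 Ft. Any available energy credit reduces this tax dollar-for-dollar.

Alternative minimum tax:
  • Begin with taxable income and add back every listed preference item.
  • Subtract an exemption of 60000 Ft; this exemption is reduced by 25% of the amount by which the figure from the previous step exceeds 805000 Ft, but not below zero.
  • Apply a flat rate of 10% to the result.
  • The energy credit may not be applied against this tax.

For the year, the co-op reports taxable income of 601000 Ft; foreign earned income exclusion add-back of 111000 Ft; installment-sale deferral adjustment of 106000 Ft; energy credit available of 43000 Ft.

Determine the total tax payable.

110270 Ft

General income tax:
  60000 Ft × 15% = 9000 Ft
  430000 Ft × 24% = 103200 Ft
  111000 Ft × 37% = 41070 Ft
  → 153270 Ft
  Less energy credit 43000 Ft → 110270 Ft

Alternative minimum tax:
  Adjusted income: 601000 Ft + 111000 Ft + 106000 Ft = 818000 Ft
  Exemption: 60000 Ft − 25% × (818000 Ft − 805000 Ft) = 60000 Ft − 3250 Ft = 56750 Ft
  Base: 818000 Ft − 56750 Ft = 761250 Ft
  761250 Ft × 10% = 76125 Ft

110270 Ft > 76125 Ft, so the general income tax governs.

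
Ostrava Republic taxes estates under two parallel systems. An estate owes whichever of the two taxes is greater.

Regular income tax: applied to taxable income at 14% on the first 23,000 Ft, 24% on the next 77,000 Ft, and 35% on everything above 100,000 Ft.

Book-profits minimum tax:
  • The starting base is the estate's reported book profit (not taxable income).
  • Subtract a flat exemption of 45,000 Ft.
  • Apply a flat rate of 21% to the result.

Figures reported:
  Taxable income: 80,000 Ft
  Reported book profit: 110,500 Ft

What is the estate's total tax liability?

16,900 Ft

Regular income tax:
  23,000 Ft × 14% = 3,220 Ft
  57,000 Ft × 24% = 13,680 Ft
  → 16,900 Ft

Book-profits minimum tax:
  Base (reported book profit): 110,500 Ft
  Less exemption 45,000 Ft → base 65,500 Ft
  65,500 Ft × 21% = 13,755 Ft

16,900 Ft > 13,755 Ft, so the regular income tax governs.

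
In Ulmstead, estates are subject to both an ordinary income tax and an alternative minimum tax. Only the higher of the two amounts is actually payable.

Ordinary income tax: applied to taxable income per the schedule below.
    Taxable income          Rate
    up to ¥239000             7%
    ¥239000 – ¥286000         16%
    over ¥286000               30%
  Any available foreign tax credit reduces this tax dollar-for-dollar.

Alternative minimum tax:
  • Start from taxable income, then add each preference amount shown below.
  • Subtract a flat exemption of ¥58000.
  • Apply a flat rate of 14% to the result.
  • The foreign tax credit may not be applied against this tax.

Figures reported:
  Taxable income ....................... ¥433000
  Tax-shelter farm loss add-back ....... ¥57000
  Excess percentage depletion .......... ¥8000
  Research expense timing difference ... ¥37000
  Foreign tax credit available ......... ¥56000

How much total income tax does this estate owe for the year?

Ordinary income tax:
  ¥239000 × 7% = ¥16730
  ¥47000 × 16% = ¥7520
  ¥147000 × 30% = ¥44100
  → ¥68350
  Less foreign tax credit ¥56000 → ¥12350

Alternative minimum tax:
  Adjusted income: ¥433000 + ¥57000 + ¥8000 + ¥37000 = ¥535000
  Less exemption ¥58000 → base ¥477000
  ¥477000 × 14% = ¥66780

¥66780 > ¥12350, so the alternative minimum tax is the binding amount.

¥66780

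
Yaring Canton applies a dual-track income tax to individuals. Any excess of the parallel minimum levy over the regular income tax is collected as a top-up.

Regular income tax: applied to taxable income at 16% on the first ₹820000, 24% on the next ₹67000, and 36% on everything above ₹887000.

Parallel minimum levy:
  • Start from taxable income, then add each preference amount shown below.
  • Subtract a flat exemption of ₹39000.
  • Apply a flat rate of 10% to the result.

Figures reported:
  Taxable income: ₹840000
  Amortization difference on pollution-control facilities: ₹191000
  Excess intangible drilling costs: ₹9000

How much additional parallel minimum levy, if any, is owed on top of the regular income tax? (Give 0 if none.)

Regular income tax:
  ₹820000 × 16% = ₹131200
  ₹20000 × 24% = ₹4800
  → ₹136000

Parallel minimum levy:
  Adjusted income: ₹840000 + ₹191000 + ₹9000 = ₹1040000
  Less exemption ₹39000 → base ₹1001000
  ₹1001000 × 10% = ₹100100

₹100100 ≤ ₹136000, so no add-on is due.

₹0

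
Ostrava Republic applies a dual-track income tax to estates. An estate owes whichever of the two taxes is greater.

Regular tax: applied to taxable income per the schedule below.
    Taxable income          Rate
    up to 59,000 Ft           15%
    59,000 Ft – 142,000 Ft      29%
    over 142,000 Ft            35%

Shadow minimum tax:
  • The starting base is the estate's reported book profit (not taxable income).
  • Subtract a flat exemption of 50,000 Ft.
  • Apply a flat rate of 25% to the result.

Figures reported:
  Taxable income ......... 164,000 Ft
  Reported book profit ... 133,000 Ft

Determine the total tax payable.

Regular tax:
  59,000 Ft × 15% = 8,850 Ft
  83,000 Ft × 29% = 24,070 Ft
  22,000 Ft × 35% = 7,700 Ft
  → 40,620 Ft

Shadow minimum tax:
  Base (reported book profit): 133,000 Ft
  Less exemption 50,000 Ft → base 83,000 Ft
  83,000 Ft × 25% = 20,750 Ft

40,620 Ft > 20,750 Ft, so the regular tax governs.

40,620 Ft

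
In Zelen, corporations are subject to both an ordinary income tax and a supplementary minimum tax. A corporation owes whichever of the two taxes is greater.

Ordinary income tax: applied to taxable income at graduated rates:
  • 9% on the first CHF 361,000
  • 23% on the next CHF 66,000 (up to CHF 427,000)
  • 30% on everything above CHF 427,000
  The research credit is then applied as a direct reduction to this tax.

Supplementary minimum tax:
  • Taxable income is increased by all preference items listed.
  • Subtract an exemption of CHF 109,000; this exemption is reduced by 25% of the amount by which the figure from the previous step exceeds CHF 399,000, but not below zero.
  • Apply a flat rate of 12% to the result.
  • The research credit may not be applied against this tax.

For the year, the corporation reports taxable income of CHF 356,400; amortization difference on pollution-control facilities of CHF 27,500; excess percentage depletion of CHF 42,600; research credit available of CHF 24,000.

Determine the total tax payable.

Supplementary minimum tax:
  Adjusted income: CHF 356,400 + CHF 27,500 + CHF 42,600 = CHF 426,500
  Exemption: CHF 109,000 − 25% × (CHF 426,500 − CHF 399,000) = CHF 109,000 − CHF 6,875 = CHF 102,125
  Base: CHF 426,500 − CHF 102,125 = CHF 324,375
  CHF 324,375 × 12% = CHF 38,925

Ordinary income tax:
  CHF 356,400 × 9% = CHF 32,076
  Less research credit CHF 24,000 → CHF 8,076

CHF 38,925 > CHF 8,076, so the supplementary minimum tax is the binding amount.

CHF 38,925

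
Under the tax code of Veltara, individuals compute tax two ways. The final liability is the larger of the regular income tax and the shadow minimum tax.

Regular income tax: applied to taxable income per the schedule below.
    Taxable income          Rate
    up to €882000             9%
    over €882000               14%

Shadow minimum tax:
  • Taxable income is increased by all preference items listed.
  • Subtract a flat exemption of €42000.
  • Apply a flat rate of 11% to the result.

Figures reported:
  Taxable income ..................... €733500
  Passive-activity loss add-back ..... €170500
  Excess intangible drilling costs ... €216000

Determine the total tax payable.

€118580

Shadow minimum tax:
  Adjusted income: €733500 + €170500 + €216000 = €1120000
  Less exemption €42000 → base €1078000
  €1078000 × 11% = €118580

Regular income tax:
  €733500 × 9% = €66015

€118580 > €66015, so the shadow minimum tax is the binding amount.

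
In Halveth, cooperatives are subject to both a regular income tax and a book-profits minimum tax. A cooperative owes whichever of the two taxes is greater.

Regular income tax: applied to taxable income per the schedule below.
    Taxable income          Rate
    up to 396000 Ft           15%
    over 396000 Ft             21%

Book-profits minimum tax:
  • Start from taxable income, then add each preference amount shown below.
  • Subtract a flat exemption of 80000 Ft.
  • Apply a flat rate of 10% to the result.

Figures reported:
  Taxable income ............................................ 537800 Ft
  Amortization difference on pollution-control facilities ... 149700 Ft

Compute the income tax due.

89178 Ft

Book-profits minimum tax:
  Adjusted income: 537800 Ft + 149700 Ft = 687500 Ft
  Less exemption 80000 Ft → base 607500 Ft
  607500 Ft × 10% = 60750 Ft

Regular income tax:
  396000 Ft × 15% = 59400 Ft
  141800 Ft × 21% = 29778 Ft
  → 89178 Ft

89178 Ft > 60750 Ft, so the regular income tax governs.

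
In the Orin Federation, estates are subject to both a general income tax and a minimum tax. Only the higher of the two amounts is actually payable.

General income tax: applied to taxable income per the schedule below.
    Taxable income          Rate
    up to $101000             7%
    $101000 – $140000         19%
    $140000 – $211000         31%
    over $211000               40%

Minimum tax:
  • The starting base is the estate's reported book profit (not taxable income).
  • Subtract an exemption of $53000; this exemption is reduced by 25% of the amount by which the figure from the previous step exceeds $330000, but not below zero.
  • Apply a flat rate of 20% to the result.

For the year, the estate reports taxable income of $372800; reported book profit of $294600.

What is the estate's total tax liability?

Minimum tax:
  Base (reported book profit): $294600
  Exemption: $294600 ≤ $330000, so full $53000 applies
  Base: $294600 − $53000 = $241600
  $241600 × 20% = $48320

General income tax:
  $101000 × 7% = $7070
  $39000 × 19% = $7410
  $71000 × 31% = $22010
  $161800 × 40% = $64720
  → $101210

$101210 > $48320, so the general income tax governs.

$101210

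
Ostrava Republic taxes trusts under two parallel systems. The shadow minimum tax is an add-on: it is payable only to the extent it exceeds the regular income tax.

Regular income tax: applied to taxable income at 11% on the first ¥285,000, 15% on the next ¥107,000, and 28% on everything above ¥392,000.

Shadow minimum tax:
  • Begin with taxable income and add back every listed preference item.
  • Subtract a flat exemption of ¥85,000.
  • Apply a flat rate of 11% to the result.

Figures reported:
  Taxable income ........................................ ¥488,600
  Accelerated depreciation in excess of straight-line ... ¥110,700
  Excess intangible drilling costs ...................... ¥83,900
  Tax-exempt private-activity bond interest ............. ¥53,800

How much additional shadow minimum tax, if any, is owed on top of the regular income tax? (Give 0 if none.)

¥0

Regular income tax:
  ¥285,000 × 11% = ¥31,350
  ¥107,000 × 15% = ¥16,050
  ¥96,600 × 28% = ¥27,048
  → ¥74,448

Shadow minimum tax:
  Adjusted income: ¥488,600 + ¥110,700 + ¥83,900 + ¥53,800 = ¥737,000
  Less exemption ¥85,000 → base ¥652,000
  ¥652,000 × 11% = ¥71,720

¥71,720 ≤ ¥74,448, so no add-on is due.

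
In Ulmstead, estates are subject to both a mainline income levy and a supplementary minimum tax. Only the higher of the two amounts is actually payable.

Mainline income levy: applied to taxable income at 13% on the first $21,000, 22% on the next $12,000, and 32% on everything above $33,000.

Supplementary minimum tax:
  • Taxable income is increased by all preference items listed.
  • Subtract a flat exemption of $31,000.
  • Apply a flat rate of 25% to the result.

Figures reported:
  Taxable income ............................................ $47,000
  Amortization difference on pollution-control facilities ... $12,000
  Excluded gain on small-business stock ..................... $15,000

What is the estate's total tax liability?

Mainline income levy:
  $21,000 × 13% = $2,730
  $12,000 × 22% = $2,640
  $14,000 × 32% = $4,480
  → $9,850

Supplementary minimum tax:
  Adjusted income: $47,000 + $12,000 + $15,000 = $74,000
  Less exemption $31,000 → base $43,000
  $43,000 × 25% = $10,750

$10,750 > $9,850, so the supplementary minimum tax is the binding amount.

$10,750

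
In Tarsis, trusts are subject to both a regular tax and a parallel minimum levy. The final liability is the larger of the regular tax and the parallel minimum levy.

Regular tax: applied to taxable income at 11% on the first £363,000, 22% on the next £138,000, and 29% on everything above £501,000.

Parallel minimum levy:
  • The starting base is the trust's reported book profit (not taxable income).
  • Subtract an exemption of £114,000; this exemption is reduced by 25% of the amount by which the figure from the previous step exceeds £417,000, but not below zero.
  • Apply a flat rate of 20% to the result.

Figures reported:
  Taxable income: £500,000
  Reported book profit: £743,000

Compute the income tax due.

£142,100

Parallel minimum levy:
  Base (reported book profit): £743,000
  Exemption: £114,000 − 25% × (£743,000 − £417,000) = £114,000 − £81,500 = £32,500
  Base: £743,000 − £32,500 = £710,500
  £710,500 × 20% = £142,100

Regular tax:
  £363,000 × 11% = £39,930
  £137,000 × 22% = £30,140
  → £70,070

£142,100 > £70,070, so the parallel minimum levy is the binding amount.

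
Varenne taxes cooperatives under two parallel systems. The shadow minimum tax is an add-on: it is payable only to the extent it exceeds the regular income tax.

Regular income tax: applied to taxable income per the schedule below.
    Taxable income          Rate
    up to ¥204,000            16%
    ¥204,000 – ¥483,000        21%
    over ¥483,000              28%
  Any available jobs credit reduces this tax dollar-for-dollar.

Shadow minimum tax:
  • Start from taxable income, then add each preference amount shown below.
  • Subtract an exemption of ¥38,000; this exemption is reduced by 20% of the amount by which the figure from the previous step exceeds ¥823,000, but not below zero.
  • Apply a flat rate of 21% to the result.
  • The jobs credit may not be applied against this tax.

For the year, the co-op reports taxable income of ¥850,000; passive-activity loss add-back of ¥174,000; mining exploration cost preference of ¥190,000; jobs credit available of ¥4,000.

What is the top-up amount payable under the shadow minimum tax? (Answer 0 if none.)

¥64,950

Shadow minimum tax:
  Adjusted income: ¥850,000 + ¥174,000 + ¥190,000 = ¥1,214,000
  Exemption: 20% × (¥1,214,000 − ¥823,000) = ¥78,200 ≥ ¥38,000, so the exemption is fully phased out
  Base: ¥1,214,000 − ¥0 = ¥1,214,000
  ¥1,214,000 × 21% = ¥254,940

Regular income tax:
  ¥204,000 × 16% = ¥32,640
  ¥279,000 × 21% = ¥58,590
  ¥367,000 × 28% = ¥102,760
  → ¥193,990
  Less jobs credit ¥4,000 → ¥189,990

Excess of shadow minimum tax over regular income tax: ¥254,940 − ¥189,990 = ¥64,950.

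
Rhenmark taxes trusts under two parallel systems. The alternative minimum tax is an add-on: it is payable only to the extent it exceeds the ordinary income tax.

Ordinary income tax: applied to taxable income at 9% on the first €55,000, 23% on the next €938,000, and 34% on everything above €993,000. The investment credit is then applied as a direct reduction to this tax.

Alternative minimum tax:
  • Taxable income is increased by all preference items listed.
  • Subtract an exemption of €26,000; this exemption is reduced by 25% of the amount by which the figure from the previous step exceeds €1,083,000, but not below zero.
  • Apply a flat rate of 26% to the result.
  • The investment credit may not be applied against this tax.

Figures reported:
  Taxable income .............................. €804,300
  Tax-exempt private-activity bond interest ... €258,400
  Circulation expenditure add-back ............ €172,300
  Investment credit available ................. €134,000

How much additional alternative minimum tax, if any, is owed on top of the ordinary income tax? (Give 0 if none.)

Ordinary income tax:
  €55,000 × 9% = €4,950
  €749,300 × 23% = €172,339
  → €177,289
  Less investment credit €134,000 → €43,289

Alternative minimum tax:
  Adjusted income: €804,300 + €258,400 + €172,300 = €1,235,000
  Exemption: 25% × (€1,235,000 − €1,083,000) = €38,000 ≥ €26,000, so the exemption is fully phased out
  Base: €1,235,000 − €0 = €1,235,000
  €1,235,000 × 26% = €321,100

Excess of alternative minimum tax over ordinary income tax: €321,100 − €43,289 = €277,811.

€277,811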